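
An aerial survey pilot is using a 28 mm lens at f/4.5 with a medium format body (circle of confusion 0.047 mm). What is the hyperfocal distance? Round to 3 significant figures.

Hyperfocal distance H = f²/(N·c) + f = 28²/(4.5 × 0.047) + 28 = 784/0.2115 + 28 ≈ 3734.9 mm ≈ 3.73 m.

3.73 m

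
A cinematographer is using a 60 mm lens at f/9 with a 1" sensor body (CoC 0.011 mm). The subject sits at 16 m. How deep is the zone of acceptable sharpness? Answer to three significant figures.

17.4 m

Hyperfocal distance H = f²/(N·c) + f = 60²/(9 × 0.011) + 60 = 3600/0.099 + 60 ≈ 36423.6 mm ≈ 36.42 m.
Near limit Dn = s·(H − f)/(H + s − 2f) = 16000 × (36423.6 − 60) / (36423.6 + 16000 − 2 × 60) = 16000 × 36363.6 / 52303.6 ≈ 11124 mm.
Far limit Df = s·(H − f)/(H − s) = 16000 × (36423.6 − 60) / (36423.6 − 16000) = 16000 × 36363.6 / 20423.6 ≈ 28487 mm.
Depth of field = Df − Dn = 28487 − 11124 ≈ 17363 mm ≈ 17.4 m.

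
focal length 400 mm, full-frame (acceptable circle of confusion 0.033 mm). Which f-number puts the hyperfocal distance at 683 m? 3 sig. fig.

Rearrange H = f²/(N·c) + f for N: N = f² / ((H − f)·c).
N = 400² / ((683000 − 400) × 0.033) = 160000 / 22526 ≈ 7.10.

f/7.10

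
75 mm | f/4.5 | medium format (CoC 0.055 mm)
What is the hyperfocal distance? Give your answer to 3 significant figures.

22.8 m

Hyperfocal distance H = f²/(N·c) + f = 75²/(4.5 × 0.055) + 75 = 5625/0.2475 + 75 ≈ 22802.3 mm ≈ 22.8 m.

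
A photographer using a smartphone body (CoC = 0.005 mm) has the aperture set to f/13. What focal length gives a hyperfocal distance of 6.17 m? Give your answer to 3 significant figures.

20.0 mm

From H = f²/(N·c) + f, with f ≪ H: f ≈ √(H·N·c) = √(6170 × 13 × 0.005) = √401.05 ≈ 20.03 mm.
The +f correction barely moves this — solving exactly, f² + N·c·f − N·c·H = 0 ⇒ f = (−N·c + √((N·c)² + 4·N·c·H))/2 = (−0.065 + √1604.2)/2 ≈ 19.994 mm, so f ≈ 20.0 mm.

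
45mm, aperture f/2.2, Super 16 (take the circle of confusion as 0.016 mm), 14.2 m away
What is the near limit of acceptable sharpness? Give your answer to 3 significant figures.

11.4 m

Hyperfocal distance H = f²/(N·c) + f = 45²/(2.2 × 0.016) + 45 = 2025/0.0352 + 45 ≈ 57573.4 mm ≈ 57.57 m.
Near limit Dn = s·(H − f)/(H + s − 2f) = 14200 × (57573.4 − 45) / (57573.4 + 14200 − 2 × 45) = 14200 × 57528.4 / 71683.4 ≈ 11396 mm ≈ 11.4 m.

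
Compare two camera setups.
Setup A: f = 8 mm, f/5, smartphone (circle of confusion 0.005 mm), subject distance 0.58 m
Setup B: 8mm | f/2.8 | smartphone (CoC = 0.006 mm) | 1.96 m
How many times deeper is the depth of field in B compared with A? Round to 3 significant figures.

Setup A: H = 8²/(5×0.005) + 8 ≈ 2568.0 mm; DoF = Df − Dn = 746.88 − 474.07 ≈ 272.81 mm.
Setup B: H = 8²/(2.8×0.006) + 8 ≈ 3817.5 mm; DoF = Df − Dn = 4019.7 − 1296.0 ≈ 2723.7 mm.
Ratio = 2723.7 / 272.81 ≈ 9.98.

9.98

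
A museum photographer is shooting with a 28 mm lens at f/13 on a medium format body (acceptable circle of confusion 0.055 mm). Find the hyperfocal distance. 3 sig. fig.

Hyperfocal distance H = f²/(N·c) + f = 28²/(13 × 0.055) + 28 = 784/0.715 + 28 ≈ 1124.5 mm ≈ 1.12 m.

1.12 m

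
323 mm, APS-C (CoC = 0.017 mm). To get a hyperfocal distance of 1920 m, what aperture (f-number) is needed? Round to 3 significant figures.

Rearrange H = f²/(N·c) + f for N: N = f² / ((H − f)·c).
N = 323² / ((1920000 − 323) × 0.017) = 104329 / 32635 ≈ 3.20.

f/3.20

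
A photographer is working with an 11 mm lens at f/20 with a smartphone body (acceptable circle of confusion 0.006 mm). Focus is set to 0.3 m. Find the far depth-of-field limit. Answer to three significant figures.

Hyperfocal distance H = f²/(N·c) + f = 11²/(20 × 0.006) + 11 = 121/0.12 + 11 ≈ 1019.3 mm ≈ 1.019 m.
Far limit Df = s·(H − f)/(H − s) = 300 × (1019.3 − 11) / (1019.3 − 300) = 300 × 1008.3 / 719.3 ≈ 420.53 mm.

421 mm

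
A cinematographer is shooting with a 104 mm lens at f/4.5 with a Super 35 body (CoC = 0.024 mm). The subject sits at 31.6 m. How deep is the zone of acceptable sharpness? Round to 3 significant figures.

Hyperfocal distance H = f²/(N·c) + f = 104²/(4.5 × 0.024) + 104 = 10816/0.108 + 104 ≈ 100252.1 mm ≈ 100.3 m.
Near limit Dn = s·(H − f)/(H + s − 2f) = 31600 × (100252.1 − 104) / (100252.1 + 31600 − 2 × 104) = 31600 × 100148.1 / 131644.1 ≈ 24040 mm.
Far limit Df = s·(H − f)/(H − s) = 31600 × (100252.1 − 104) / (100252.1 − 31600) = 31600 × 100148.1 / 68652.1 ≈ 46097 mm.
Depth of field = Df − Dn = 46097 − 24040 ≈ 22057 mm ≈ 22.1 m.

22.1 m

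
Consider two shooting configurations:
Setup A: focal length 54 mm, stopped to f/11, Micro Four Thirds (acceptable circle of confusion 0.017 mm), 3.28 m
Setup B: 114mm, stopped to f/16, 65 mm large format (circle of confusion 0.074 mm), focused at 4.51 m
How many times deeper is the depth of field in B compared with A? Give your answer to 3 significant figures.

3.03

Setup A: H = 54²/(11×0.017) + 54 ≈ 15647.6 mm; DoF = Df − Dn = 4135.6 − 2717.8 ≈ 1417.8 mm.
Setup B: H = 114²/(16×0.074) + 114 ≈ 11090.4 mm; DoF = Df − Dn = 7522.9 − 3220.3 ≈ 4302.6 mm.
Ratio = 4302.6 / 1417.8 ≈ 3.03.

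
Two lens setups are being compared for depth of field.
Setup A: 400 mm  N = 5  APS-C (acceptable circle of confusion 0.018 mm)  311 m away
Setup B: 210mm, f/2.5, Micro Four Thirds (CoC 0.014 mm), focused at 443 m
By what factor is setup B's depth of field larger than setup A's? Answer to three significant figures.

3.17

Setup A: H = 400²/(5×0.018) + 400 ≈ 1778177.8 mm; DoF = Df − Dn = 376838 − 264746 ≈ 112092 mm.
Setup B: H = 210²/(2.5×0.014) + 210 ≈ 1260210.0 mm; DoF = Df − Dn = 683031 − 327803 ≈ 355228 mm.
Ratio = 355228 / 112092 ≈ 3.17.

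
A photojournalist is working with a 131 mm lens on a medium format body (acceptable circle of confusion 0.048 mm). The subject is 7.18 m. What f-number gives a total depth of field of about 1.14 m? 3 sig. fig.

Write h = H − f = f²/(N·c). The thin-lens limits are Dn = s·h/(h + (s−f)) and Df = s·h/(h − (s−f)), so DoF = Df − Dn = 2·s·(s−f)·h / (h² − (s−f)²).
That is a quadratic in h: DoF·h² − 2·s·(s−f)·h − DoF·(s−f)² = 0 ⇒ h = (s−f)·(s + √(s² + DoF²)) / DoF = 7049 × (7180 + √(7180² + 1140²)) / 1140 = 7049 × (7180 + 7269.94) / 1140 ≈ 89349 mm.
Then N = f²/(c·h) = 131² / (0.048 × 89349) = 17161 / 4288.7 ≈ 4.

f/4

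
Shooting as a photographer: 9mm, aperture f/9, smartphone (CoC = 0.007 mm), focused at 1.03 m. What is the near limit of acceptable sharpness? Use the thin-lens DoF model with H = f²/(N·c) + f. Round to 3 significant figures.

Hyperfocal distance H = f²/(N·c) + f = 9²/(9 × 0.007) + 9 = 81/0.063 + 9 ≈ 1294.7 mm ≈ 1.295 m.
Near limit Dn = s·(H − f)/(H + s − 2f) = 1030 × (1294.7 − 9) / (1294.7 + 1030 − 2 × 9) = 1030 × 1285.7 / 2306.7 ≈ 574.10 mm ≈ 0.574 m.

0.574 m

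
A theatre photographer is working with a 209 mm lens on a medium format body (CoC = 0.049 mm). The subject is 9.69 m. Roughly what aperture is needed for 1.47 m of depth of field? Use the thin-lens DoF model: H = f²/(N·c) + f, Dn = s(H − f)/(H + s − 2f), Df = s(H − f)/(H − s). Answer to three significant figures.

Write h = H − f = f²/(N·c). The thin-lens limits are Dn = s·h/(h + (s−f)) and Df = s·h/(h − (s−f)), so DoF = Df − Dn = 2·s·(s−f)·h / (h² − (s−f)²).
That is a quadratic in h: DoF·h² − 2·s·(s−f)·h − DoF·(s−f)² = 0 ⇒ h = (s−f)·(s + √(s² + DoF²)) / DoF = 9481 × (9690 + √(9690² + 1470²)) / 1470 = 9481 × (9690 + 9800.87) / 1470 ≈ 125709 mm.
Then N = f²/(c·h) = 209² / (0.049 × 125709) = 43681 / 6159.8 ≈ 7.09.

f/7.09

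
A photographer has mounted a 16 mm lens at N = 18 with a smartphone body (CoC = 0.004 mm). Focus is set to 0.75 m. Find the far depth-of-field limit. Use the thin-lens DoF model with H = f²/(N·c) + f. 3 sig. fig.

Hyperfocal distance H = f²/(N·c) + f = 16²/(18 × 0.004) + 16 = 256/0.072 + 16 ≈ 3571.6 mm ≈ 3.572 m.
Far limit Df = s·(H − f)/(H − s) = 750 × (3571.6 − 16) / (3571.6 − 750) = 750 × 3555.6 / 2821.6 ≈ 945.11 mm ≈ 0.945 m.

0.945 m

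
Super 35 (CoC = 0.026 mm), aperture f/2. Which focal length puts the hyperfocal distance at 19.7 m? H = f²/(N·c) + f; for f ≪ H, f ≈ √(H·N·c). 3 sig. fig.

From H = f²/(N·c) + f, with f ≪ H: f ≈ √(H·N·c) = √(19700 × 2 × 0.026) = √1024.4 ≈ 32.01 mm.
The +f correction barely moves this — solving exactly, f² + N·c·f − N·c·H = 0 ⇒ f = (−N·c + √((N·c)² + 4·N·c·H))/2 = (−0.052 + √4097.6)/2 ≈ 31.980 mm, so f ≈ 32.0 mm.

32.0 mm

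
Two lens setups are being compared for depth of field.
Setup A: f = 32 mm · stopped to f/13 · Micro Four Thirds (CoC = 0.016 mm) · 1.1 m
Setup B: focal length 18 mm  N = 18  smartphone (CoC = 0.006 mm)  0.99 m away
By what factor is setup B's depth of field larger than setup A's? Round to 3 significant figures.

Setup A: H = 32²/(13×0.016) + 32 ≈ 4955.1 mm; DoF = Df − Dn = 1404.74 − 903.91 ≈ 500.83 mm.
Setup B: H = 18²/(18×0.006) + 18 ≈ 3018.0 mm; DoF = Df − Dn = 1464.50 − 747.73 ≈ 716.77 mm.
Ratio = 716.77 / 500.83 ≈ 1.43.

1.43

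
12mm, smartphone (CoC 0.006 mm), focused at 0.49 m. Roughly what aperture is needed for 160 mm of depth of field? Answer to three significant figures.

Write h = H − f = f²/(N·c). The thin-lens limits are Dn = s·h/(h + (s−f)) and Df = s·h/(h − (s−f)), so DoF = Df − Dn = 2·s·(s−f)·h / (h² − (s−f)²).
That is a quadratic in h: DoF·h² − 2·s·(s−f)·h − DoF·(s−f)² = 0 ⇒ h = (s−f)·(s + √(s² + DoF²)) / DoF = 478 × (490 + √(490² + 160²)) / 160 = 478 × (490 + 515.461) / 160 ≈ 3003.8 mm.
Then N = f²/(c·h) = 12² / (0.006 × 3003.8) = 144 / 18.023 ≈ 7.99.

f/7.99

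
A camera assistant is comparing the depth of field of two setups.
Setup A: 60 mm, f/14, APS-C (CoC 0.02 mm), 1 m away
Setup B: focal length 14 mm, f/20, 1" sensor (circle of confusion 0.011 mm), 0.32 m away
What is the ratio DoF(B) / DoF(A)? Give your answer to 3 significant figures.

Setup A: H = 60²/(14×0.02) + 60 ≈ 12917.1 mm; DoF = Df − Dn = 1078.88 − 931.87 ≈ 147.01 mm.
Setup B: H = 14²/(20×0.011) + 14 ≈ 904.9 mm; DoF = Df − Dn = 487.41 − 238.19 ≈ 249.22 mm.
Ratio = 249.22 / 147.01 ≈ 1.70.

1.70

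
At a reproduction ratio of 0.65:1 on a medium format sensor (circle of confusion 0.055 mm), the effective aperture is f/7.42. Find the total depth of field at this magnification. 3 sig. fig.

At magnification m, DoF ≈ 2·N_eff·c/m² = 2 × 7.42 × 0.055 / 0.65² = 0.8162 / 0.4225 ≈ 1.93 mm.

1.93 mm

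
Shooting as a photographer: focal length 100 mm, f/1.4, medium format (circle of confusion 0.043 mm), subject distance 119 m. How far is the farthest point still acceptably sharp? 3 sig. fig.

Hyperfocal distance H = f²/(N·c) + f = 100²/(1.4 × 0.043) + 100 = 10000/0.0602 + 100 ≈ 166213.0 mm ≈ 166.2 m.
Far limit Df = s·(H − f)/(H − s) = 119000 × (166213.0 − 100) / (166213.0 − 119000) = 119000 × 166113.0 / 47213.0 ≈ 418687 mm ≈ 419 m.

419 m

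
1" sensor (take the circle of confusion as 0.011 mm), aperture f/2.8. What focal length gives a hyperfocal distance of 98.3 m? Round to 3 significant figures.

From H = f²/(N·c) + f, with f ≪ H: f ≈ √(H·N·c) = √(98300 × 2.8 × 0.011) = √3027.6 ≈ 55.02 mm.
The +f correction barely moves this — solving exactly, f² + N·c·f − N·c·H = 0 ⇒ f = (−N·c + √((N·c)² + 4·N·c·H))/2 = (−0.0308 + √12111)/2 ≈ 55.009 mm, so f ≈ 55.0 mm.

55.0 mm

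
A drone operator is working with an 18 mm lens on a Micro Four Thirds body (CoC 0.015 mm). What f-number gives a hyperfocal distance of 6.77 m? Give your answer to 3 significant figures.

f/3.20

Rearrange H = f²/(N·c) + f for N: N = f² / ((H − f)·c).
N = 18² / ((6770 − 18) × 0.015) = 324 / 101.3 ≈ 3.20.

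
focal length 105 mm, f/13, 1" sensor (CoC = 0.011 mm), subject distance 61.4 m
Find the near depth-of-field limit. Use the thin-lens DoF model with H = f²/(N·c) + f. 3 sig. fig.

Hyperfocal distance H = f²/(N·c) + f = 105²/(13 × 0.011) + 105 = 11025/0.143 + 105 ≈ 77202.9 mm ≈ 77.20 m.
Near limit Dn = s·(H − f)/(H + s − 2f) = 61400 × (77202.9 − 105) / (77202.9 + 61400 − 2 × 105) = 61400 × 77097.9 / 138392.9 ≈ 34206 mm ≈ 34.2 m.

34.2 m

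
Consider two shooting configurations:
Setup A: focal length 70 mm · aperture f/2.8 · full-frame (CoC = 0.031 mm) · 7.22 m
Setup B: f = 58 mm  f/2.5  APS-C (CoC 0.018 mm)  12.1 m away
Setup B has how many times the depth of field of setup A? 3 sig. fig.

Setup A: H = 70²/(2.8×0.031) + 70 ≈ 56521.6 mm; DoF = Df − Dn = 8267.1 − 6408.3 ≈ 1858.8 mm.
Setup B: H = 58²/(2.5×0.018) + 58 ≈ 74813.6 mm; DoF = Df − Dn = 14423.4 − 10421.3 ≈ 4002.1 mm.
Ratio = 4002.1 / 1858.8 ≈ 2.15.

2.15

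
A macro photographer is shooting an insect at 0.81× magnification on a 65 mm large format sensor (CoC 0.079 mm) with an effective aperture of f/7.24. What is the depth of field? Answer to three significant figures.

At magnification m, DoF ≈ 2·N_eff·c/m² = 2 × 7.24 × 0.079 / 0.81² = 1.144 / 0.6561 ≈ 1.74 mm.

1.74 mm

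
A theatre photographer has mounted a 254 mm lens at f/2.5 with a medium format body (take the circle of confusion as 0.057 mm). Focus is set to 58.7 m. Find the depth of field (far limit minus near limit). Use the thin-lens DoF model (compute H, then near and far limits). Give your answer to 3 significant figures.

15.4 m

Hyperfocal distance H = f²/(N·c) + f = 254²/(2.5 × 0.057) + 254 = 64516/0.1425 + 254 ≈ 452997.9 mm ≈ 453.0 m.
Near limit Dn = s·(H − f)/(H + s − 2f) = 58700 × (452997.9 − 254) / (452997.9 + 58700 − 2 × 254) = 58700 × 452743.9 / 511189.9 ≈ 51989 mm.
Far limit Df = s·(H − f)/(H − s) = 58700 × (452997.9 − 254) / (452997.9 − 58700) = 58700 × 452743.9 / 394297.9 ≈ 67401 mm.
Depth of field = Df − Dn = 67401 − 51989 ≈ 15412 mm ≈ 15.4 m.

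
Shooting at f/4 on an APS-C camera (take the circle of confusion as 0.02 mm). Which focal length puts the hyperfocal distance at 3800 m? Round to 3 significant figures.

From H = f²/(N·c) + f, with f ≪ H: f ≈ √(H·N·c) = √(3800000 × 4 × 0.02) = √304000 ≈ 551.4 mm.
The +f correction barely moves this — solving exactly, f² + N·c·f − N·c·H = 0 ⇒ f = (−N·c + √((N·c)² + 4·N·c·H))/2 = (−0.08 + √1216000)/2 ≈ 551.32 mm, so f ≈ 551 mm.

551 mm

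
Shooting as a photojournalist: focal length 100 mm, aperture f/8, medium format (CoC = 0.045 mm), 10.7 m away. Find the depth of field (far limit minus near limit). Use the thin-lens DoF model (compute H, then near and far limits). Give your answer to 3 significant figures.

9.56 m

Hyperfocal distance H = f²/(N·c) + f = 100²/(8 × 0.045) + 100 = 10000/0.36 + 100 ≈ 27877.8 mm ≈ 27.88 m.
Near limit Dn = s·(H − f)/(H + s − 2f) = 10700 × (27877.8 − 100) / (27877.8 + 10700 − 2 × 100) = 10700 × 27777.8 / 38377.8 ≈ 7744.6 mm.
Far limit Df = s·(H − f)/(H − s) = 10700 × (27877.8 − 100) / (27877.8 − 10700) = 10700 × 27777.8 / 17177.8 ≈ 17302.7 mm.
Depth of field = Df − Dn = 17302.7 − 7744.6 ≈ 9558.1 mm ≈ 9.56 m.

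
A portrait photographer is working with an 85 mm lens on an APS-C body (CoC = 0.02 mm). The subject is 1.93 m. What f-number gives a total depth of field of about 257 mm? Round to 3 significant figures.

Write h = H − f = f²/(N·c). The thin-lens limits are Dn = s·h/(h + (s−f)) and Df = s·h/(h − (s−f)), so DoF = Df − Dn = 2·s·(s−f)·h / (h² − (s−f)²).
That is a quadratic in h: DoF·h² − 2·s·(s−f)·h − DoF·(s−f)² = 0 ⇒ h = (s−f)·(s + √(s² + DoF²)) / DoF = 1845 × (1930 + √(1930² + 257²)) / 257 = 1845 × (1930 + 1947.04) / 257 ≈ 27833 mm.
Then N = f²/(c·h) = 85² / (0.02 × 27833) = 7225 / 556.66 ≈ 13.

f/13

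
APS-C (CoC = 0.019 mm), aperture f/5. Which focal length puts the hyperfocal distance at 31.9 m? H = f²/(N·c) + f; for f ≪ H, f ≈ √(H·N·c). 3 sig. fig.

From H = f²/(N·c) + f, with f ≪ H: f ≈ √(H·N·c) = √(31900 × 5 × 0.019) = √3030.5 ≈ 55.05 mm.
Exact: f² + N·c·f − N·c·H = 0 ⇒ f = (−N·c + √((N·c)² + 4·N·c·H))/2 = (−0.095 + √12122)/2 ≈ 55.002 mm ≈ 55.0 mm.

55.0 mm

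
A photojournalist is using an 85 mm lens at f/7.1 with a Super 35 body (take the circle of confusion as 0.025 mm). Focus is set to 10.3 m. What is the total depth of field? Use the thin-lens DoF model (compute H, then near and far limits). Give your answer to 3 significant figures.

5.52 m

Hyperfocal distance H = f²/(N·c) + f = 85²/(7.1 × 0.025) + 85 = 7225/0.1775 + 85 ≈ 40789.2 mm ≈ 40.79 m.
Near limit Dn = s·(H − f)/(H + s − 2f) = 10300 × (40789.2 − 85) / (40789.2 + 10300 − 2 × 85) = 10300 × 40704.2 / 50919.2 ≈ 8233.7 mm.
Far limit Df = s·(H − f)/(H − s) = 10300 × (40789.2 − 85) / (40789.2 − 10300) = 10300 × 40704.2 / 30489.2 ≈ 13750.9 mm.
Depth of field = Df − Dn = 13750.9 − 8233.7 ≈ 5517.2 mm ≈ 5.52 m.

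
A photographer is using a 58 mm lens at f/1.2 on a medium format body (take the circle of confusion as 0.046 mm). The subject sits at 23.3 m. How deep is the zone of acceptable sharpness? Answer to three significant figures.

20.8 m

Hyperfocal distance H = f²/(N·c) + f = 58²/(1.2 × 0.046) + 58 = 3364/0.0552 + 58 ≈ 61000.0 mm ≈ 61.00 m.
Near limit Dn = s·(H − f)/(H + s − 2f) = 23300 × (61000.0 − 58) / (61000.0 + 23300 − 2 × 58) = 23300 × 60942.0 / 84184.0 ≈ 16867 mm.
Far limit Df = s·(H − f)/(H − s) = 23300 × (61000.0 − 58) / (61000.0 − 23300) = 23300 × 60942.0 / 37700.0 ≈ 37664 mm.
Depth of field = Df − Dn = 37664 − 16867 ≈ 20797 mm ≈ 20.8 m.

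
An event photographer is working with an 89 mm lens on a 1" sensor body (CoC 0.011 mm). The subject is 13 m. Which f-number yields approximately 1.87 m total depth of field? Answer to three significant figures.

f/3.99

Write h = H − f = f²/(N·c). The thin-lens limits are Dn = s·h/(h + (s−f)) and Df = s·h/(h − (s−f)), so DoF = Df − Dn = 2·s·(s−f)·h / (h² − (s−f)²).
That is a quadratic in h: DoF·h² − 2·s·(s−f)·h − DoF·(s−f)² = 0 ⇒ h = (s−f)·(s + √(s² + DoF²)) / DoF = 12911 × (13000 + √(13000² + 1870²)) / 1870 = 12911 × (13000 + 13133.8) / 1870 ≈ 180435 mm.
Then N = f²/(c·h) = 89² / (0.011 × 180435) = 7921 / 1984.8 ≈ 3.99.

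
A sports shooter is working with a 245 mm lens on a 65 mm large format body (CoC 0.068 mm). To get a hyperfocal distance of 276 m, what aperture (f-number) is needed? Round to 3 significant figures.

Rearrange H = f²/(N·c) + f for N: N = f² / ((H − f)·c).
N = 245² / ((276000 − 245) × 0.068) = 60025 / 18751 ≈ 3.20.

f/3.20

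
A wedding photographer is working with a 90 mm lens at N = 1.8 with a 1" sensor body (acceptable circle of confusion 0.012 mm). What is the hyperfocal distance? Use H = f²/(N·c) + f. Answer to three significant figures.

Hyperfocal distance H = f²/(N·c) + f = 90²/(1.8 × 0.012) + 90 = 8100/0.0216 + 90 ≈ 375090.0 mm ≈ 375 m.

375 m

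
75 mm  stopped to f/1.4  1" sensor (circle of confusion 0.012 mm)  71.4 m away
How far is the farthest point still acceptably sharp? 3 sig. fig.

Hyperfocal distance H = f²/(N·c) + f = 75²/(1.4 × 0.012) + 75 = 5625/0.0168 + 75 ≈ 334896.4 mm ≈ 334.9 m.
Far limit Df = s·(H − f)/(H − s) = 71400 × (334896.4 − 75) / (334896.4 − 71400) = 71400 × 334821.4 / 263496.4 ≈ 90727 mm ≈ 90.7 m.

90.7 m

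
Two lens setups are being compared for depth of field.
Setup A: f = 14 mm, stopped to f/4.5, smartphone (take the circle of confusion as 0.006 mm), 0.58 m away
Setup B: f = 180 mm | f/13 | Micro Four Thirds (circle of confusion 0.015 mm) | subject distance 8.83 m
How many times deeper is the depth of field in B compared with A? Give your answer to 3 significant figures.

10.1

Setup A: H = 14²/(4.5×0.006) + 14 ≈ 7273.3 mm; DoF = Df − Dn = 629.046 − 538.049 ≈ 90.997 mm.
Setup B: H = 180²/(13×0.015) + 180 ≈ 166333.8 mm; DoF = Df − Dn = 9314.94 − 8393.06 ≈ 921.88 mm.
Ratio = 921.88 / 90.997 ≈ 10.1.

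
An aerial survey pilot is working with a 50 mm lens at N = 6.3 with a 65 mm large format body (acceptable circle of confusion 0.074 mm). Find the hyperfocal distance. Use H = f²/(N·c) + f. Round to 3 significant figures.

5.41 m

Hyperfocal distance H = f²/(N·c) + f = 50²/(6.3 × 0.074) + 50 = 2500/0.4662 + 50 ≈ 5412.5 mm ≈ 5.41 m.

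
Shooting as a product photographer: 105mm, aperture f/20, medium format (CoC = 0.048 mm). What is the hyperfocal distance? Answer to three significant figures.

11.6 m

Hyperfocal distance H = f²/(N·c) + f = 105²/(20 × 0.048) + 105 = 11025/0.96 + 105 ≈ 11589.4 mm ≈ 11.6 m.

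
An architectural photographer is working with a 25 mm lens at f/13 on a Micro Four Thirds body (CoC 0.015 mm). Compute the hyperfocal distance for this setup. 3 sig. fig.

Hyperfocal distance H = f²/(N·c) + f = 25²/(13 × 0.015) + 25 = 625/0.195 + 25 ≈ 3230.1 mm ≈ 3.23 m.

3.23 m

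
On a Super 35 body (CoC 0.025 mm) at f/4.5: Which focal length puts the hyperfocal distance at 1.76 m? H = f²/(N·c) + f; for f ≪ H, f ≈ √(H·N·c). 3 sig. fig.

From H = f²/(N·c) + f, with f ≪ H: f ≈ √(H·N·c) = √(1760 × 4.5 × 0.025) = √198.00 ≈ 14.07 mm.
Exact: f² + N·c·f − N·c·H = 0 ⇒ f = (−N·c + √((N·c)² + 4·N·c·H))/2 = (−0.1125 + √792.01)/2 ≈ 14.015 mm ≈ 14.0 mm.

14.0 mm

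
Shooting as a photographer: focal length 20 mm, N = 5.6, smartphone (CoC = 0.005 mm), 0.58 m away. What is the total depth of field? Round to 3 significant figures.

Hyperfocal distance H = f²/(N·c) + f = 20²/(5.6 × 0.005) + 20 = 400/0.028 + 20 ≈ 14305.7 mm ≈ 14.31 m.
Near limit Dn = s·(H − f)/(H + s − 2f) = 580 × (14305.7 − 20) / (14305.7 + 580 − 2 × 20) = 580 × 14285.7 / 14845.7 ≈ 558.122 mm.
Far limit Df = s·(H − f)/(H − s) = 580 × (14305.7 − 20) / (14305.7 − 580) = 580 × 14285.7 / 13725.7 ≈ 603.664 mm.
Depth of field = Df − Dn = 603.664 − 558.122 ≈ 45.542 mm.

45.5 mm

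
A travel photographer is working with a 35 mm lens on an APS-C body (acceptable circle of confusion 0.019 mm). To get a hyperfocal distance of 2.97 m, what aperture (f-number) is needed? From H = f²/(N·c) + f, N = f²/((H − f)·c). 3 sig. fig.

Rearrange H = f²/(N·c) + f for N: N = f² / ((H − f)·c).
N = 35² / ((2970 − 35) × 0.019) = 1225 / 55.77 ≈ 22.

f/22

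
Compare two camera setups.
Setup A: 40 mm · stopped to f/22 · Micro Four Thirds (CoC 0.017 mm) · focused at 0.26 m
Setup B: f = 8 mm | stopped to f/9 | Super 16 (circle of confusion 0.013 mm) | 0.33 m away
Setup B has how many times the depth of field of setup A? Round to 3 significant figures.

22.2

Setup A: H = 40²/(22×0.017) + 40 ≈ 4318.1 mm; DoF = Df − Dn = 274.095 − 247.283 ≈ 26.812 mm.
Setup B: H = 8²/(9×0.013) + 8 ≈ 555.0 mm; DoF = Df − Dn = 802.25 − 207.72 ≈ 594.53 mm.
Ratio = 594.53 / 26.812 ≈ 22.2.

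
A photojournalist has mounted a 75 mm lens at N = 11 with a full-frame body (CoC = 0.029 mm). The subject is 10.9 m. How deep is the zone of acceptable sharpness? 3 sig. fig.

Hyperfocal distance H = f²/(N·c) + f = 75²/(11 × 0.029) + 75 = 5625/0.319 + 75 ≈ 17708.2 mm ≈ 17.71 m.
Near limit Dn = s·(H − f)/(H + s − 2f) = 10900 × (17708.2 − 75) / (17708.2 + 10900 − 2 × 75) = 10900 × 17633.2 / 28458.2 ≈ 6754 mm.
Far limit Df = s·(H − f)/(H − s) = 10900 × (17708.2 − 75) / (17708.2 − 10900) = 10900 × 17633.2 / 6808.2 ≈ 28231 mm.
Depth of field = Df − Dn = 28231 − 6754 ≈ 21477 mm ≈ 21.5 m.

21.5 m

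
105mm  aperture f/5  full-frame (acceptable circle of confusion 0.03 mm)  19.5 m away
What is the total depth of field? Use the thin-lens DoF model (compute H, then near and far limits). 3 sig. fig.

Hyperfocal distance H = f²/(N·c) + f = 105²/(5 × 0.03) + 105 = 11025/0.15 + 105 ≈ 73605.0 mm ≈ 73.61 m.
Near limit Dn = s·(H − f)/(H + s − 2f) = 19500 × (73605.0 − 105) / (73605.0 + 19500 − 2 × 105) = 19500 × 73500.0 / 92895.0 ≈ 15429 mm.
Far limit Df = s·(H − f)/(H − s) = 19500 × (73605.0 − 105) / (73605.0 − 19500) = 19500 × 73500.0 / 54105.0 ≈ 26490 mm.
Depth of field = Df − Dn = 26490 − 15429 ≈ 11061 mm ≈ 11.1 m.

11.1 m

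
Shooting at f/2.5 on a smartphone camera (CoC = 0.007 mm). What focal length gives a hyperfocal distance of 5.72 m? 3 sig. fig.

From H = f²/(N·c) + f, with f ≪ H: f ≈ √(H·N·c) = √(5720 × 2.5 × 0.007) = √100.10 ≈ 10.00 mm.
The +f correction barely moves this — solving exactly, f² + N·c·f − N·c·H = 0 ⇒ f = (−N·c + √((N·c)² + 4·N·c·H))/2 = (−0.0175 + √400.40)/2 ≈ 9.9963 mm, so f ≈ 10.0 mm.

10.0 mm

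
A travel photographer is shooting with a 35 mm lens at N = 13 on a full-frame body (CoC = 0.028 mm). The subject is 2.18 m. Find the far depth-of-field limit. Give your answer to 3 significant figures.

6.01 m

Hyperfocal distance H = f²/(N·c) + f = 35²/(13 × 0.028) + 35 = 1225/0.364 + 35 ≈ 3400.4 mm ≈ 3.400 m.
Far limit Df = s·(H − f)/(H − s) = 2180 × (3400.4 − 35) / (3400.4 − 2180) = 2180 × 3365.4 / 1220.4 ≈ 6011.7 mm ≈ 6.01 m.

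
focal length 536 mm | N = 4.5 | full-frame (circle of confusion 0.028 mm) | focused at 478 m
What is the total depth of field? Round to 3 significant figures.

Hyperfocal distance H = f²/(N·c) + f = 536²/(4.5 × 0.028) + 536 = 287296/0.126 + 536 ≈ 2280663.0 mm ≈ 2281 m.
Near limit Dn = s·(H − f)/(H + s − 2f) = 478000 × (2280663.0 − 536) / (2280663.0 + 478000 − 2 × 536) = 478000 × 2280127.0 / 2757591.0 ≈ 395237 mm.
Far limit Df = s·(H − f)/(H − s) = 478000 × (2280663.0 − 536) / (2280663.0 − 478000) = 478000 × 2280127.0 / 1802663.0 ≈ 604606 mm.
Depth of field = Df − Dn = 604606 − 395237 ≈ 209369 mm ≈ 209 m.

209 m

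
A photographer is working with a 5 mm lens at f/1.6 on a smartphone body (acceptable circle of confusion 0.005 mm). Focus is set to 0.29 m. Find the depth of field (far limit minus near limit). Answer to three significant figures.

Hyperfocal distance H = f²/(N·c) + f = 5²/(1.6 × 0.005) + 5 = 25/0.008 + 5 ≈ 3130.0 mm ≈ 3.130 m.
Near limit Dn = s·(H − f)/(H + s − 2f) = 290 × (3130.0 − 5) / (3130.0 + 290 − 2 × 5) = 290 × 3125.0 / 3410.0 ≈ 265.762 mm.
Far limit Df = s·(H − f)/(H − s) = 290 × (3130.0 − 5) / (3130.0 − 290) = 290 × 3125.0 / 2840.0 ≈ 319.102 mm.
Depth of field = Df − Dn = 319.102 − 265.762 ≈ 53.340 mm.

53.3 mm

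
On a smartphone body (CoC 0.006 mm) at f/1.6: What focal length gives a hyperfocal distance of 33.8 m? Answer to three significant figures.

18.0 mm

From H = f²/(N·c) + f, with f ≪ H: f ≈ √(H·N·c) = √(33800 × 1.6 × 0.006) = √324.48 ≈ 18.01 mm.
The +f correction barely moves this — solving exactly, f² + N·c·f − N·c·H = 0 ⇒ f = (−N·c + √((N·c)² + 4·N·c·H))/2 = (−0.0096 + √1297.9)/2 ≈ 18.009 mm, so f ≈ 18.0 mm.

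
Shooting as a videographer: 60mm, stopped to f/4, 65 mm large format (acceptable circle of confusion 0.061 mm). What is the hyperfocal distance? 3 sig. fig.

14.8 m

Hyperfocal distance H = f²/(N·c) + f = 60²/(4 × 0.061) + 60 = 3600/0.244 + 60 ≈ 14814.1 mm ≈ 14.8 m.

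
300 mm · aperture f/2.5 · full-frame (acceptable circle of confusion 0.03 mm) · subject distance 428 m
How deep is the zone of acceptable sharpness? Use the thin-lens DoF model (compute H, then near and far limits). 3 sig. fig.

Hyperfocal distance H = f²/(N·c) + f = 300²/(2.5 × 0.03) + 300 = 90000/0.075 + 300 ≈ 1200300.0 mm ≈ 1200 m.
Near limit Dn = s·(H − f)/(H + s − 2f) = 428000 × (1200300.0 − 300) / (1200300.0 + 428000 − 2 × 300) = 428000 × 1200000.0 / 1627700.0 ≈ 315537 mm.
Far limit Df = s·(H − f)/(H − s) = 428000 × (1200300.0 − 300) / (1200300.0 − 428000) = 428000 × 1200000.0 / 772300.0 ≈ 665027 mm.
Depth of field = Df − Dn = 665027 − 315537 ≈ 349490 mm ≈ 349 m.

349 m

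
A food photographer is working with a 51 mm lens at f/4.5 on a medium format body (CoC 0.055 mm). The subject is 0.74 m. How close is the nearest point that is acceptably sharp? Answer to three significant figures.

0.694 m

Hyperfocal distance H = f²/(N·c) + f = 51²/(4.5 × 0.055) + 51 = 2601/0.2475 + 51 ≈ 10560.1 mm ≈ 10.56 m.
Near limit Dn = s·(H − f)/(H + s − 2f) = 740 × (10560.1 − 51) / (10560.1 + 740 − 2 × 51) = 740 × 10509.1 / 11198.1 ≈ 694.47 mm ≈ 0.694 m.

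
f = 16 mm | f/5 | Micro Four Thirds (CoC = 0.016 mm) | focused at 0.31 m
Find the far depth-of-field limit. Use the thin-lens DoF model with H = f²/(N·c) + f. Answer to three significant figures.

341 mm

Hyperfocal distance H = f²/(N·c) + f = 16²/(5 × 0.016) + 16 = 256/0.08 + 16 ≈ 3216.0 mm ≈ 3.216 m.
Far limit Df = s·(H − f)/(H − s) = 310 × (3216.0 − 16) / (3216.0 − 310) = 310 × 3200.0 / 2906.0 ≈ 341.36 mm.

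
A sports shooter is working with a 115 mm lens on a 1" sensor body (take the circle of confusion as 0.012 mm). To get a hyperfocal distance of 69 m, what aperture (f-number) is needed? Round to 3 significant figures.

Rearrange H = f²/(N·c) + f for N: N = f² / ((H − f)·c).
N = 115² / ((69000 − 115) × 0.012) = 13225 / 826.6 ≈ 16.

f/16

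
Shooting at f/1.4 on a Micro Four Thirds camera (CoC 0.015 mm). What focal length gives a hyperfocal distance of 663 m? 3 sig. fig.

From H = f²/(N·c) + f, with f ≪ H: f ≈ √(H·N·c) = √(663000 × 1.4 × 0.015) = √13923 ≈ 118.0 mm.
The +f correction barely moves this — solving exactly, f² + N·c·f − N·c·H = 0 ⇒ f = (−N·c + √((N·c)² + 4·N·c·H))/2 = (−0.021 + √55692)/2 ≈ 117.99 mm, so f ≈ 118 mm.

118 mm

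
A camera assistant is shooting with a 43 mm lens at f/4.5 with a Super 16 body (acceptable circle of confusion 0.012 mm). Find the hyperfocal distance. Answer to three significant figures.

34.3 m

Hyperfocal distance H = f²/(N·c) + f = 43²/(4.5 × 0.012) + 43 = 1849/0.054 + 43 ≈ 34283.7 mm ≈ 34.3 m.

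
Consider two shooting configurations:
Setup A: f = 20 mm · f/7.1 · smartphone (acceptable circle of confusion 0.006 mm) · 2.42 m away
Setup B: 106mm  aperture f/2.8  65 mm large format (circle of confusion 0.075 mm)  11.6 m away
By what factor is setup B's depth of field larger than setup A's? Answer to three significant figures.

Setup A: H = 20²/(7.1×0.006) + 20 ≈ 9409.7 mm; DoF = Df − Dn = 3250.9 − 1927.4 ≈ 1323.5 mm.
Setup B: H = 106²/(2.8×0.075) + 106 ≈ 53610.8 mm; DoF = Df − Dn = 14773.7 − 9548.7 ≈ 5225.0 mm.
Ratio = 5225.0 / 1323.5 ≈ 3.95.

3.95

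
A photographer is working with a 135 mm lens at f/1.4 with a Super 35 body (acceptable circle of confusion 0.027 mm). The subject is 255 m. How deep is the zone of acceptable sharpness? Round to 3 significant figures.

Hyperfocal distance H = f²/(N·c) + f = 135²/(1.4 × 0.027) + 135 = 18225/0.0378 + 135 ≈ 482277.9 mm ≈ 482.3 m.
Near limit Dn = s·(H − f)/(H + s − 2f) = 255000 × (482277.9 − 135) / (482277.9 + 255000 − 2 × 135) = 255000 × 482142.9 / 737007.9 ≈ 166818 mm.
Far limit Df = s·(H − f)/(H − s) = 255000 × (482277.9 − 135) / (482277.9 − 255000) = 255000 × 482142.9 / 227277.9 ≈ 540952 mm.
Depth of field = Df − Dn = 540952 − 166818 ≈ 374134 mm ≈ 374 m.

374 m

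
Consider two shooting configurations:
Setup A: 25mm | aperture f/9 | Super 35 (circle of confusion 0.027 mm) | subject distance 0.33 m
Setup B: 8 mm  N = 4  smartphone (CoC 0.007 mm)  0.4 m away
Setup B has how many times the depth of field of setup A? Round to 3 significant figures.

1.78

Setup A: H = 25²/(9×0.027) + 25 ≈ 2597.0 mm; DoF = Df − Dn = 374.398 − 295.016 ≈ 79.382 mm.
Setup B: H = 8²/(4×0.007) + 8 ≈ 2293.7 mm; DoF = Df − Dn = 482.80 − 341.44 ≈ 141.36 mm.
Ratio = 141.36 / 79.382 ≈ 1.78.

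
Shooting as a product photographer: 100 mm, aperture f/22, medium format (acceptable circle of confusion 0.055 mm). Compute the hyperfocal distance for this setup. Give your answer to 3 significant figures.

8.36 m

Hyperfocal distance H = f²/(N·c) + f = 100²/(22 × 0.055) + 100 = 10000/1.21 + 100 ≈ 8364.5 mm ≈ 8.36 m.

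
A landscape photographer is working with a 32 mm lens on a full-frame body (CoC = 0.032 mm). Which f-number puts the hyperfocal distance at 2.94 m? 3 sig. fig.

Rearrange H = f²/(N·c) + f for N: N = f² / ((H − f)·c).
N = 32² / ((2940 − 32) × 0.032) = 1024 / 93.06 ≈ 11.

f/11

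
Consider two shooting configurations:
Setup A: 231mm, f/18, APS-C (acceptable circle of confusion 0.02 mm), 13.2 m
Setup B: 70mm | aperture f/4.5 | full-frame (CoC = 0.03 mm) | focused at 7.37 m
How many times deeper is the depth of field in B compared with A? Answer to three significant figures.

Setup A: H = 231²/(18×0.02) + 231 ≈ 148456.0 mm; DoF = Df − Dn = 14465.7 − 12138.0 ≈ 2327.7 mm.
Setup B: H = 70²/(4.5×0.03) + 70 ≈ 36366.3 mm; DoF = Df − Dn = 9225.4 − 6135.9 ≈ 3089.5 mm.
Ratio = 3089.5 / 2327.7 ≈ 1.33.

1.33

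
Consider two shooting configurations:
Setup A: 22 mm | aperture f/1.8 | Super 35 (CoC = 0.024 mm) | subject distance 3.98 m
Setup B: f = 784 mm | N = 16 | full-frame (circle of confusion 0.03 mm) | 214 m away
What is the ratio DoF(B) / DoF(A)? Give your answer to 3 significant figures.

22.8

Setup A: H = 22²/(1.8×0.024) + 22 ≈ 11225.7 mm; DoF = Df − Dn = 6154.1 − 2941.0 ≈ 3213.1 mm.
Setup B: H = 784²/(16×0.03) + 784 ≈ 1281317.3 mm; DoF = Df − Dn = 256750 − 183454 ≈ 73296 mm.
Ratio = 73296 / 3213.1 ≈ 22.8.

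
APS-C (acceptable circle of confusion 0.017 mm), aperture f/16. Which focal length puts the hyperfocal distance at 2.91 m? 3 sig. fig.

From H = f²/(N·c) + f, with f ≪ H: f ≈ √(H·N·c) = √(2910 × 16 × 0.017) = √791.52 ≈ 28.13 mm.
Exact: f² + N·c·f − N·c·H = 0 ⇒ f = (−N·c + √((N·c)² + 4·N·c·H))/2 = (−0.272 + √3166.2)/2 ≈ 27.998 mm ≈ 28.0 mm.

28.0 mm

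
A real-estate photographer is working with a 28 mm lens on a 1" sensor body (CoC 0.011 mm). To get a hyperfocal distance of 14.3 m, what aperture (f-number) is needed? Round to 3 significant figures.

Rearrange H = f²/(N·c) + f for N: N = f² / ((H − f)·c).
N = 28² / ((14300 − 28) × 0.011) = 784 / 157.0 ≈ 4.99.

f/4.99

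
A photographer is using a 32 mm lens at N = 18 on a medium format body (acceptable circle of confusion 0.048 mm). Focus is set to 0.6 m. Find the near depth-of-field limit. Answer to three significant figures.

406 mm

Hyperfocal distance H = f²/(N·c) + f = 32²/(18 × 0.048) + 32 = 1024/0.864 + 32 ≈ 1217.2 mm ≈ 1.217 m.
Near limit Dn = s·(H − f)/(H + s − 2f) = 600 × (1217.2 − 32) / (1217.2 + 600 − 2 × 32) = 600 × 1185.2 / 1753.2 ≈ 405.61 mm.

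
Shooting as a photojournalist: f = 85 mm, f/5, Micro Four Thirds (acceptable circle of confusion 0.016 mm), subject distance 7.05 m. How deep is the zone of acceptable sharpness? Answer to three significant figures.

Hyperfocal distance H = f²/(N·c) + f = 85²/(5 × 0.016) + 85 = 7225/0.08 + 85 ≈ 90397.5 mm ≈ 90.40 m.
Near limit Dn = s·(H − f)/(H + s − 2f) = 7050 × (90397.5 − 85) / (90397.5 + 7050 − 2 × 85) = 7050 × 90312.5 / 97277.5 ≈ 6545.2 mm.
Far limit Df = s·(H − f)/(H − s) = 7050 × (90397.5 − 85) / (90397.5 − 7050) = 7050 × 90312.5 / 83347.5 ≈ 7639.1 mm.
Depth of field = Df − Dn = 7639.1 − 6545.2 ≈ 1093.9 mm ≈ 1.09 m.

1.09 m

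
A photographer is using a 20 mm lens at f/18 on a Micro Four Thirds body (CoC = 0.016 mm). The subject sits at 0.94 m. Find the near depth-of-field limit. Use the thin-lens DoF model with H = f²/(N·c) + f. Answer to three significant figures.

0.565 m

Hyperfocal distance H = f²/(N·c) + f = 20²/(18 × 0.016) + 20 = 400/0.288 + 20 ≈ 1408.9 mm ≈ 1.409 m.
Near limit Dn = s·(H − f)/(H + s − 2f) = 940 × (1408.9 − 20) / (1408.9 + 940 − 2 × 20) = 940 × 1388.9 / 2308.9 ≈ 565.45 mm ≈ 0.565 m.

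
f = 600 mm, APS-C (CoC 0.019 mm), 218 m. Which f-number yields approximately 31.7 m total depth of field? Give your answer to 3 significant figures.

Write h = H − f = f²/(N·c). The thin-lens limits are Dn = s·h/(h + (s−f)) and Df = s·h/(h − (s−f)), so DoF = Df − Dn = 2·s·(s−f)·h / (h² − (s−f)²).
That is a quadratic in h: DoF·h² − 2·s·(s−f)·h − DoF·(s−f)² = 0 ⇒ h = (s−f)·(s + √(s² + DoF²)) / DoF = 217400 × (218000 + √(218000² + 31700²)) / 31700 = 217400 × (218000 + 220293) / 31700 ≈ 3005831 mm.
Then N = f²/(c·h) = 600² / (0.019 × 3005831) = 360000 / 57111 ≈ 6.30.

f/6.30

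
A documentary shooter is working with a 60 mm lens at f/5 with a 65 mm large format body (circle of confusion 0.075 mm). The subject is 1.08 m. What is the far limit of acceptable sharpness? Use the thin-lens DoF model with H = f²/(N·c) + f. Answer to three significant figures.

Hyperfocal distance H = f²/(N·c) + f = 60²/(5 × 0.075) + 60 = 3600/0.375 + 60 ≈ 9660.0 mm ≈ 9.660 m.
Far limit Df = s·(H − f)/(H − s) = 1080 × (9660.0 − 60) / (9660.0 − 1080) = 1080 × 9600.0 / 8580.0 ≈ 1208.4 mm ≈ 1.21 m.

1.21 m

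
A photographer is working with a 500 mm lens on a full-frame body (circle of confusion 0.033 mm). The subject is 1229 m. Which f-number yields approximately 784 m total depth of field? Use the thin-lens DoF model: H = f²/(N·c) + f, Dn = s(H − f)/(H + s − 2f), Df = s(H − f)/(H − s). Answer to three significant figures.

Write h = H − f = f²/(N·c). The thin-lens limits are Dn = s·h/(h + (s−f)) and Df = s·h/(h − (s−f)), so DoF = Df − Dn = 2·s·(s−f)·h / (h² − (s−f)²).
That is a quadratic in h: DoF·h² − 2·s·(s−f)·h − DoF·(s−f)² = 0 ⇒ h = (s−f)·(s + √(s² + DoF²)) / DoF = 1228500 × (1229000 + √(1229000² + 784000²)) / 784000 = 1228500 × (1229000 + 1457771) / 784000 ≈ 4210075 mm.
Then N = f²/(c·h) = 500² / (0.033 × 4210075) = 250000 / 138932 ≈ 1.80.

f/1.80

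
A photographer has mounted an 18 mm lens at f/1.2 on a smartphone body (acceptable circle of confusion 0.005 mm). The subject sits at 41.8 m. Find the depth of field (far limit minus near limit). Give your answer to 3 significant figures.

Hyperfocal distance H = f²/(N·c) + f = 18²/(1.2 × 0.005) + 18 = 324/0.006 + 18 ≈ 54018.0 mm ≈ 54.02 m.
Near limit Dn = s·(H − f)/(H + s − 2f) = 41800 × (54018.0 − 18) / (54018.0 + 41800 − 2 × 18) = 41800 × 54000.0 / 95782.0 ≈ 23566 mm.
Far limit Df = s·(H − f)/(H − s) = 41800 × (54018.0 − 18) / (54018.0 − 41800) = 41800 × 54000.0 / 12218.0 ≈ 184744 mm.
Depth of field = Df − Dn = 184744 − 23566 ≈ 161178 mm ≈ 161 m.

161 m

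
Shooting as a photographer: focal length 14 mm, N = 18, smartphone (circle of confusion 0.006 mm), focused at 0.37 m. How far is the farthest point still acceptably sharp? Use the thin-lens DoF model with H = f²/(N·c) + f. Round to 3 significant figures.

Hyperfocal distance H = f²/(N·c) + f = 14²/(18 × 0.006) + 14 = 196/0.108 + 14 ≈ 1828.8 mm ≈ 1.829 m.
Far limit Df = s·(H − f)/(H − s) = 370 × (1828.8 − 14) / (1828.8 − 370) = 370 × 1814.8 / 1458.8 ≈ 460.29 mm.

460 mm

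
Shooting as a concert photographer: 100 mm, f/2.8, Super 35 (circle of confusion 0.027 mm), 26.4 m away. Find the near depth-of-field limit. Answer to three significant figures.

22.0 m

Hyperfocal distance H = f²/(N·c) + f = 100²/(2.8 × 0.027) + 100 = 10000/0.0756 + 100 ≈ 132375.1 mm ≈ 132.4 m.
Near limit Dn = s·(H − f)/(H + s − 2f) = 26400 × (132375.1 − 100) / (132375.1 + 26400 − 2 × 100) = 26400 × 132275.1 / 158575.1 ≈ 22022 mm ≈ 22.0 m.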